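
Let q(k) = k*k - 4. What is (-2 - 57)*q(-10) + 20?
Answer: -5644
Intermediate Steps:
q(k) = -4 + k² (q(k) = k² - 4 = -4 + k²)
(-2 - 57)*q(-10) + 20 = (-2 - 57)*(-4 + (-10)²) + 20 = -59*(-4 + 100) + 20 = -59*96 + 20 = -5664 + 20 = -5644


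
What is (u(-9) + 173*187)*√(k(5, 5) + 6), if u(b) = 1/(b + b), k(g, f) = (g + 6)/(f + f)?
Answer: 582317*√710/180 ≈ 86202.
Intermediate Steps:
k(g, f) = (6 + g)/(2*f) (k(g, f) = (6 + g)/((2*f)) = (6 + g)*(1/(2*f)) = (6 + g)/(2*f))
u(b) = 1/(2*b)
(u(-9) + 173*187)*√(k(5, 5) + 6) = ((½)/(-9) + 173*187)*√((½)*(6 + 5)/5 + 6) = ((½)*(-⅑) + 32351)*√((½)*(⅕)*11 + 6) = (-1/18 + 32351)*√(11/10 + 6) = 582317*√(71/10)/18 = 582317*(√710/10)/18 = 582317*√710/180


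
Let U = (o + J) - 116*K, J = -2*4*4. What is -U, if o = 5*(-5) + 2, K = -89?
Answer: -10269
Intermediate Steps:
J = -32 (J = -8*4 = -32)
o = -23 (o = -25 + 2 = -23)
U = 10269 (U = (-23 - 32) - 116*(-89) = -55 + 10324 = 10269)
-U = -1*10269 = -10269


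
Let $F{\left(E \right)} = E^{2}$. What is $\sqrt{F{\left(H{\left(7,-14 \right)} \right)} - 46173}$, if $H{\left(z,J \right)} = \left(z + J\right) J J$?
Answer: $\sqrt{1836211} \approx 1355.1$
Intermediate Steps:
$H{\left(z,J \right)} = J^{2} \left(J + z\right)$ ($H{\left(z,J \right)} = \left(J + z\right) J^{2} = J^{2} \left(J + z\right)$)
$\sqrt{F{\left(H{\left(7,-14 \right)} \right)} - 46173} = \sqrt{\left(\left(-14\right)^{2} \left(-14 + 7\right)\right)^{2} - 46173} = \sqrt{\left(196 \left(-7\right)\right)^{2} - 46173} = \sqrt{\left(-1372\right)^{2} - 46173} = \sqrt{1882384 - 46173} = \sqrt{1836211}$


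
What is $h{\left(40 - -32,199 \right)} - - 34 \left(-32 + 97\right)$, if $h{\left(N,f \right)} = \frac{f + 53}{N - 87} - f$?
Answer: $\frac{9971}{5} \approx 1994.2$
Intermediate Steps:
$h{\left(N,f \right)} = - f + \frac{53 + f}{-87 + N}$ ($h{\left(N,f \right)} = \frac{53 + f}{-87 + N} - f = - f + \frac{53 + f}{-87 + N}$)
$h{\left(40 - -32,199 \right)} - - 34 \left(-32 + 97\right) = \frac{53 + 88 \cdot 199 - \left(40 - -32\right) 199}{-87 + \left(40 - -32\right)} - - 34 \left(-32 + 97\right) = \frac{53 + 17512 - \left(40 + 32\right) 199}{-87 + \left(40 + 32\right)} - \left(-34\right) 65 = \frac{53 + 17512 - 72 \cdot 199}{-87 + 72} - -2210 = \frac{53 + 17512 - 14328}{-15} + 2210 = \left(- \frac{1}{15}\right) 3237 + 2210 = - \frac{1079}{5} + 2210 = \frac{9971}{5}$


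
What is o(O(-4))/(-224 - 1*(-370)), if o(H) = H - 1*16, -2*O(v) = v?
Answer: -7/73 ≈ -0.095890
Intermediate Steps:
O(v) = -v/2
o(H) = -16 + H (o(H) = H - 16 = -16 + H)
o(O(-4))/(-224 - 1*(-370)) = (-16 - ½*(-4))/(-224 - 1*(-370)) = (-16 + 2)/(-224 + 370) = -14/146 = -14*1/146 = -7/73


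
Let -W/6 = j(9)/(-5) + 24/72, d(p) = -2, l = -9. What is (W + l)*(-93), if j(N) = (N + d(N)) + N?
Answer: -3813/5 ≈ -762.60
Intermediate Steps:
j(N) = -2 + 2*N (j(N) = (N - 2) + N = (-2 + N) + N = -2 + 2*N)
W = 86/5 (W = -6*((-2 + 2*9)/(-5) + 24/72) = -6*((-2 + 18)*(-⅕) + 24*(1/72)) = -6*(16*(-⅕) + ⅓) = -6*(-16/5 + ⅓) = -6*(-43/15) = 86/5 ≈ 17.200)
(W + l)*(-93) = (86/5 - 9)*(-93) = (41/5)*(-93) = -3813/5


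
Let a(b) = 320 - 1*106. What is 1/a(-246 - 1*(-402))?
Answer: 1/214 ≈ 0.0046729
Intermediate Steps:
a(b) = 214 (a(b) = 320 - 106 = 214)
1/a(-246 - 1*(-402)) = 1/214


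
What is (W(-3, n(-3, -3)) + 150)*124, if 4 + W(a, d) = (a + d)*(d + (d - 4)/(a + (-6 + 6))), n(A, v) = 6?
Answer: 20088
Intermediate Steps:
W(a, d) = -4 + (a + d)*(d + (-4 + d)/a) (W(a, d) = -4 + (a + d)*(d + (d - 4)/(a + (-6 + 6))) = -4 + (a + d)*(d + (-4 + d)/(a + 0)) = -4 + (a + d)*(d + (-4 + d)/a))
(W(-3, n(-3, -3)) + 150)*124 = ((6² - 4*6 - 3*(-8 + 6 + 6² - 3*6))/(-3) + 150)*124 = (-(36 - 24 - 3*(-8 + 6 + 36 - 18))/3 + 150)*124 = (-(36 - 24 - 3*16)/3 + 150)*124 = (-(36 - 24 - 48)/3 + 150)*124 = (-⅓*(-36) + 150)*124 = (12 + 150)*124 = 162*124 = 20088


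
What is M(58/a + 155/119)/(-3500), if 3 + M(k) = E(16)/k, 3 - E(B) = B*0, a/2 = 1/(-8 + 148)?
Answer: 362382/422883125 ≈ 0.00085693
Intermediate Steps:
a = 1/70 (a = 2/(-8 + 148) = 2/140 = 2*(1/140) = 1/70 ≈ 0.014286)
E(B) = 3 (E(B) = 3 - B*0 = 3 - 1*0 = 3 + 0 = 3)
M(k) = -3 + 3/k
M(58/a + 155/119)/(-3500) = (-3 + 3/(58/(1/70) + 155/119))/(-3500) = (-3 + 3/(58*70 + 155*(1/119)))*(-1/3500) = (-3 + 3/(4060 + 155/119))*(-1/3500) = (-3 + 3/(483295/119))*(-1/3500) = (-3 + 3*(119/483295))*(-1/3500) = (-3 + 357/483295)*(-1/3500) = -1449528/483295*(-1/3500) = 362382/422883125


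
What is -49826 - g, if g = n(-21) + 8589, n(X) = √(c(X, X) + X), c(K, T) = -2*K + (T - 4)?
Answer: -58415 - 2*I ≈ -58415.0 - 2.0*I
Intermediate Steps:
c(K, T) = -4 + T - 2*K (c(K, T) = -2*K + (-4 + T) = -4 + T - 2*K)
n(X) = 2*I (n(X) = √((-4 + X - 2*X) + X) = √((-4 - X) + X) = √(-4) = 2*I)
g = 8589 + 2*I (g = 2*I + 8589 = 8589 + 2*I ≈ 8589.0 + 2.0*I)
-49826 - g = -49826 - (8589 + 2*I) = -49826 + (-8589 - 2*I) = -58415 - 2*I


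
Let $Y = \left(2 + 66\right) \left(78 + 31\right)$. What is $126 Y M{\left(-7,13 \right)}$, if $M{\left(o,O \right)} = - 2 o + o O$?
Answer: $-71911224$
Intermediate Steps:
$M{\left(o,O \right)} = - 2 o + O o$
$Y = 7412$ ($Y = 68 \cdot 109 = 7412$)
$126 Y M{\left(-7,13 \right)} = 126 \cdot 7412 \left(- 7 \left(-2 + 13\right)\right) = 933912 \left(\left(-7\right) 11\right) = 933912 \left(-77\right) = -71911224$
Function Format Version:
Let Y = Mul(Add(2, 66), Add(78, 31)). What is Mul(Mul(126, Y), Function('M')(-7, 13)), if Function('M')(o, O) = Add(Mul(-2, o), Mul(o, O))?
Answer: -71911224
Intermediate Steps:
Function('M')(o, O) = Add(Mul(-2, o), Mul(O, o))
Y = 7412 (Y = Mul(68, 109) = 7412)
Mul(Mul(126, Y), Function('M')(-7, 13)) = Mul(Mul(126, 7412), Mul(-7, Add(-2, 13))) = Mul(933912, Mul(-7, 11)) = Mul(933912, -77) = -71911224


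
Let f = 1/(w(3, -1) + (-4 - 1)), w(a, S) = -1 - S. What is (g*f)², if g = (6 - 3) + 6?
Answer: 81/25 ≈ 3.2400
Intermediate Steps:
g = 9 (g = 3 + 6 = 9)
f = -⅕ (f = 1/((-1 - 1*(-1)) + (-4 - 1)) = 1/((-1 + 1) - 5) = 1/(0 - 5) = 1/(-5) = -⅕ ≈ -0.20000)
(g*f)² = (9*(-⅕))² = (-9/5)² = 81/25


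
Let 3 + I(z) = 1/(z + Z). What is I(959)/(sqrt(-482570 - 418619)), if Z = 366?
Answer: 3974*I*sqrt(901189)/1194075425 ≈ 0.0031594*I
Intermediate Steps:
I(z) = -3 + 1/(366 + z) (I(z) = -3 + 1/(z + 366) = -3 + 1/(366 + z))
I(959)/(sqrt(-482570 - 418619)) = ((-1097 - 3*959)/(366 + 959))/(sqrt(-482570 - 418619)) = ((-1097 - 2877)/1325)/(sqrt(-901189)) = ((1/1325)*(-3974))/((I*sqrt(901189))) = -(-3974)*I*sqrt(901189)/1194075425 = 3974*I*sqrt(901189)/1194075425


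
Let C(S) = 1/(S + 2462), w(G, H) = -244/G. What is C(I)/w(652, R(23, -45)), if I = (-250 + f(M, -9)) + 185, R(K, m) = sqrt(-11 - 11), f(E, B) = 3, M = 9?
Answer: -163/146400 ≈ -0.0011134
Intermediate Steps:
R(K, m) = I*sqrt(22) (R(K, m) = sqrt(-22) = I*sqrt(22))
I = -62 (I = (-250 + 3) + 185 = -247 + 185 = -62)
C(S) = 1/(2462 + S)
C(I)/w(652, R(23, -45)) = 1/((2462 - 62)*((-244/652))) = 1/(2400*((-244*1/652))) = 1/(2400*(-61/163)) = (1/2400)*(-163/61) = -163/146400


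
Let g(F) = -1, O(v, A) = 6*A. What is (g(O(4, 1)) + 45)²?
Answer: 1936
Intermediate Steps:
(g(O(4, 1)) + 45)² = (-1 + 45)² = 44² = 1936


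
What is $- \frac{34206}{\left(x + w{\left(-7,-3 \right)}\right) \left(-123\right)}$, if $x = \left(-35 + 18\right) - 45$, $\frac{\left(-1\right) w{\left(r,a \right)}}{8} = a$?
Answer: $- \frac{5701}{779} \approx -7.3184$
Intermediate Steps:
$w{\left(r,a \right)} = - 8 a$
$x = -62$ ($x = -17 - 45 = -62$)
$- \frac{34206}{\left(x + w{\left(-7,-3 \right)}\right) \left(-123\right)} = - \frac{34206}{\left(-62 - -24\right) \left(-123\right)} = - \frac{34206}{\left(-62 + 24\right) \left(-123\right)} = - \frac{34206}{\left(-38\right) \left(-123\right)} = - \frac{34206}{4674} = \left(-34206\right) \frac{1}{4674} = - \frac{5701}{779}$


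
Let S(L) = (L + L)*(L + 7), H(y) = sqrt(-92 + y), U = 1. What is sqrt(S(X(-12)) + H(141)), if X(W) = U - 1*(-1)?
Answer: sqrt(43) ≈ 6.5574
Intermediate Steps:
X(W) = 2 (X(W) = 1 - 1*(-1) = 1 + 1 = 2)
S(L) = 2*L*(7 + L) (S(L) = (2*L)*(7 + L) = 2*L*(7 + L))
sqrt(S(X(-12)) + H(141)) = sqrt(2*2*(7 + 2) + sqrt(-92 + 141)) = sqrt(2*2*9 + sqrt(49)) = sqrt(36 + 7) = sqrt(43)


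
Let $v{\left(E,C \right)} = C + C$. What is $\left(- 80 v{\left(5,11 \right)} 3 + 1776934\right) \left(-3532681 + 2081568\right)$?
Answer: $-2570870150902$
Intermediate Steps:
$v{\left(E,C \right)} = 2 C$
$\left(- 80 v{\left(5,11 \right)} 3 + 1776934\right) \left(-3532681 + 2081568\right) = \left(- 80 \cdot 2 \cdot 11 \cdot 3 + 1776934\right) \left(-3532681 + 2081568\right) = \left(\left(-80\right) 22 \cdot 3 + 1776934\right) \left(-1451113\right) = \left(\left(-1760\right) 3 + 1776934\right) \left(-1451113\right) = \left(-5280 + 1776934\right) \left(-1451113\right) = 1771654 \left(-1451113\right) = -2570870150902$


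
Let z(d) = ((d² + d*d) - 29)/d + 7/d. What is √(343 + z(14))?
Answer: √18102/7 ≈ 19.221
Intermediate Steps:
z(d) = 7/d + (-29 + 2*d²)/d (z(d) = ((d² + d²) - 29)/d + 7/d = (2*d² - 29)/d + 7/d = (-29 + 2*d²)/d + 7/d = 7/d + (-29 + 2*d²)/d)
√(343 + z(14)) = √(343 + (-22/14 + 2*14)) = √(343 + (-22*1/14 + 28)) = √(343 + (-11/7 + 28)) = √(343 + 185/7) = √(2586/7) = √18102/7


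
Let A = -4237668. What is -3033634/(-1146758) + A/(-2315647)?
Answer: 5942202575771/1327743361213 ≈ 4.4754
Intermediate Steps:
-3033634/(-1146758) + A/(-2315647) = -3033634/(-1146758) - 4237668/(-2315647) = -3033634*(-1/1146758) - 4237668*(-1/2315647) = 1516817/573379 + 4237668/2315647 = 5942202575771/1327743361213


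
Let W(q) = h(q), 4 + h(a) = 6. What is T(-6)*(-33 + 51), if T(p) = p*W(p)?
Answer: -216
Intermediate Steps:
h(a) = 2 (h(a) = -4 + 6 = 2)
W(q) = 2
T(p) = 2*p (T(p) = p*2 = 2*p)
T(-6)*(-33 + 51) = (2*(-6))*(-33 + 51) = -12*18 = -216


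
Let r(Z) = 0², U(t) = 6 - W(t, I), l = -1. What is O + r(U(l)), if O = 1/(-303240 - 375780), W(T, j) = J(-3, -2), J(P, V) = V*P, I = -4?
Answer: -1/679020 ≈ -1.4727e-6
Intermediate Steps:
J(P, V) = P*V
W(T, j) = 6 (W(T, j) = -3*(-2) = 6)
U(t) = 0 (U(t) = 6 - 1*6 = 6 - 6 = 0)
r(Z) = 0
O = -1/679020 (O = 1/(-679020) = -1/679020 ≈ -1.4727e-6)
O + r(U(l)) = -1/679020 + 0 = -1/679020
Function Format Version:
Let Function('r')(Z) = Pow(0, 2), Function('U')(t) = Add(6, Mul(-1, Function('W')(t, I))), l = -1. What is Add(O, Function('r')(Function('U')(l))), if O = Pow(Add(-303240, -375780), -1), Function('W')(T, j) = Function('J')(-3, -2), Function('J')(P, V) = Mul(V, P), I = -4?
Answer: Rational(-1, 679020) ≈ -1.4727e-6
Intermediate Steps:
Function('J')(P, V) = Mul(P, V)
Function('W')(T, j) = 6 (Function('W')(T, j) = Mul(-3, -2) = 6)
Function('U')(t) = 0 (Function('U')(t) = Add(6, Mul(-1, 6)) = Add(6, -6) = 0)
Function('r')(Z) = 0
O = Rational(-1, 679020) (O = Pow(-679020, -1) = Rational(-1, 679020) ≈ -1.4727e-6)
Add(O, Function('r')(Function('U')(l))) = Add(Rational(-1, 679020), 0) = Rational(-1, 679020)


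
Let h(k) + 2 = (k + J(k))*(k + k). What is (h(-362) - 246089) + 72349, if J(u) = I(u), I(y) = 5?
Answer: 84726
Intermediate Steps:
J(u) = 5
h(k) = -2 + 2*k*(5 + k) (h(k) = -2 + (k + 5)*(k + k) = -2 + (5 + k)*(2*k) = -2 + 2*k*(5 + k))
(h(-362) - 246089) + 72349 = ((-2 + 2*(-362)² + 10*(-362)) - 246089) + 72349 = ((-2 + 2*131044 - 3620) - 246089) + 72349 = ((-2 + 262088 - 3620) - 246089) + 72349 = (258466 - 246089) + 72349 = 12377 + 72349 = 84726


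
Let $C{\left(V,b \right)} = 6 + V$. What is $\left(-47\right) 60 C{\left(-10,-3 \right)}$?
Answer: $11280$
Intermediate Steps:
$\left(-47\right) 60 C{\left(-10,-3 \right)} = \left(-47\right) 60 \left(6 - 10\right) = \left(-2820\right) \left(-4\right) = 11280$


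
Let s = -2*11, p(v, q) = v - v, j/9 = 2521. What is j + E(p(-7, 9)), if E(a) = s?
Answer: 22667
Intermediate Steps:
j = 22689 (j = 9*2521 = 22689)
p(v, q) = 0
s = -22
E(a) = -22
j + E(p(-7, 9)) = 22689 - 22 = 22667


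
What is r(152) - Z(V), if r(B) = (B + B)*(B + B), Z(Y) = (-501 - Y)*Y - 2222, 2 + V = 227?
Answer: 257988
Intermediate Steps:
V = 225 (V = -2 + 227 = 225)
Z(Y) = -2222 + Y*(-501 - Y) (Z(Y) = Y*(-501 - Y) - 2222 = -2222 + Y*(-501 - Y))
r(B) = 4*B**2 (r(B) = (2*B)*(2*B) = 4*B**2)
r(152) - Z(V) = 4*152**2 - (-2222 - 1*225**2 - 501*225) = 4*23104 - (-2222 - 1*50625 - 112725) = 92416 - (-2222 - 50625 - 112725) = 92416 - 1*(-165572) = 92416 + 165572 = 257988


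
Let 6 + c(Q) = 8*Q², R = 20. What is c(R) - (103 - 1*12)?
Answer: 3103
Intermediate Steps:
c(Q) = -6 + 8*Q²
c(R) - (103 - 1*12) = (-6 + 8*20²) - (103 - 1*12) = (-6 + 8*400) - (103 - 12) = (-6 + 3200) - 1*91 = 3194 - 91 = 3103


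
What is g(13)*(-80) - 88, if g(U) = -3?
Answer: 152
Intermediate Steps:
g(13)*(-80) - 88 = -3*(-80) - 88 = 240 - 88 = 152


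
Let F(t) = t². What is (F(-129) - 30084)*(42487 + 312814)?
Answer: -4776311343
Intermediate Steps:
(F(-129) - 30084)*(42487 + 312814) = ((-129)² - 30084)*(42487 + 312814) = (16641 - 30084)*355301 = -13443*355301 = -4776311343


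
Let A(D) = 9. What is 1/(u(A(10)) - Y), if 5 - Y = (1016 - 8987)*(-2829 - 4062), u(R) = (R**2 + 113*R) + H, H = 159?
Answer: 1/54929413 ≈ 1.8205e-8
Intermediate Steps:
u(R) = 159 + R**2 + 113*R (u(R) = (R**2 + 113*R) + 159 = 159 + R**2 + 113*R)
Y = -54928156 (Y = 5 - (1016 - 8987)*(-2829 - 4062) = 5 - (-7971)*(-6891) = 5 - 1*54928161 = 5 - 54928161 = -54928156)
1/(u(A(10)) - Y) = 1/((159 + 9**2 + 113*9) - 1*(-54928156)) = 1/((159 + 81 + 1017) + 54928156) = 1/(1257 + 54928156) = 1/54929413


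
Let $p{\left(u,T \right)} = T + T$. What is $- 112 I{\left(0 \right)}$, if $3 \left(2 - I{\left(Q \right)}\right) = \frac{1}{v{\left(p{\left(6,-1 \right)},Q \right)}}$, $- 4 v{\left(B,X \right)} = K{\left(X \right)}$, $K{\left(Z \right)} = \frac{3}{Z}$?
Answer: $-224$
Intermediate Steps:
$p{\left(u,T \right)} = 2 T$
$v{\left(B,X \right)} = - \frac{3}{4 X}$ ($v{\left(B,X \right)} = - \frac{3 \frac{1}{X}}{4} = - \frac{3}{4 X}$)
$I{\left(Q \right)} = 2 + \frac{4 Q}{9}$ ($I{\left(Q \right)} = 2 - \frac{1}{3 \left(- \frac{3}{4 Q}\right)} = 2 - \frac{\left(- \frac{4}{3}\right) Q}{3} = 2 + \frac{4 Q}{9}$)
$- 112 I{\left(0 \right)} = - 112 \left(2 + \frac{4}{9} \cdot 0\right) = - 112 \left(2 + 0\right) = \left(-112\right) 2 = -224$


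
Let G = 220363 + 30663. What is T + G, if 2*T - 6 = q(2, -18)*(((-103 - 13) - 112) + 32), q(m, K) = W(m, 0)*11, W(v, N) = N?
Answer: 251029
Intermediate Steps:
q(m, K) = 0 (q(m, K) = 0*11 = 0)
G = 251026
T = 3 (T = 3 + (0*(((-103 - 13) - 112) + 32))/2 = 3 + (0*((-116 - 112) + 32))/2 = 3 + (0*(-228 + 32))/2 = 3 + (0*(-196))/2 = 3 + (½)*0 = 3 + 0 = 3)
T + G = 3 + 251026 = 251029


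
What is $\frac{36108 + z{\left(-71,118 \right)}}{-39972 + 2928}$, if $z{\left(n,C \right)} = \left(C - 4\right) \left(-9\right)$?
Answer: $- \frac{1949}{2058} \approx -0.94704$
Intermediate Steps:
$z{\left(n,C \right)} = 36 - 9 C$ ($z{\left(n,C \right)} = \left(-4 + C\right) \left(-9\right) = 36 - 9 C$)
$\frac{36108 + z{\left(-71,118 \right)}}{-39972 + 2928} = \frac{36108 + \left(36 - 1062\right)}{-39972 + 2928} = \frac{36108 + \left(36 - 1062\right)}{-37044} = \left(36108 - 1026\right) \left(- \frac{1}{37044}\right) = 35082 \left(- \frac{1}{37044}\right) = - \frac{1949}{2058}$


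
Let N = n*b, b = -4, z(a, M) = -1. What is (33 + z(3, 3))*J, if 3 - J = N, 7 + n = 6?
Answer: -32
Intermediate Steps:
n = -1 (n = -7 + 6 = -1)
N = 4 (N = -1*(-4) = 4)
J = -1 (J = 3 - 1*4 = 3 - 4 = -1)
(33 + z(3, 3))*J = (33 - 1)*(-1) = 32*(-1) = -32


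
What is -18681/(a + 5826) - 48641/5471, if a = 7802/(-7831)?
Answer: -3019146168245/249562969484 ≈ -12.098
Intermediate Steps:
a = -7802/7831 (a = 7802*(-1/7831) = -7802/7831 ≈ -0.99630)
-18681/(a + 5826) - 48641/5471 = -18681/(-7802/7831 + 5826) - 48641/5471 = -18681/45615604/7831 - 48641*1/5471 = -18681*7831/45615604 - 48641/5471 = -146290911/45615604 - 48641/5471 = -3019146168245/249562969484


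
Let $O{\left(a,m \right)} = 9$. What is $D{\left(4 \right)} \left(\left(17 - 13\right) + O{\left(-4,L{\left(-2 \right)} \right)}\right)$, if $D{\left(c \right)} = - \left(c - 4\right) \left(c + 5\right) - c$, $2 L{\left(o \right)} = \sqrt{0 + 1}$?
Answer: $-52$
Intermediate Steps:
$L{\left(o \right)} = \frac{1}{2}$ ($L{\left(o \right)} = \frac{\sqrt{0 + 1}}{2} = \frac{\sqrt{1}}{2} = \frac{1}{2} \cdot 1 = \frac{1}{2}$)
$D{\left(c \right)} = - c - \left(-4 + c\right) \left(5 + c\right)$ ($D{\left(c \right)} = - \left(-4 + c\right) \left(5 + c\right) - c = - c - \left(-4 + c\right) \left(5 + c\right)$)
$D{\left(4 \right)} \left(\left(17 - 13\right) + O{\left(-4,L{\left(-2 \right)} \right)}\right) = \left(20 - 4^{2} - 8\right) \left(\left(17 - 13\right) + 9\right) = \left(20 - 16 - 8\right) \left(4 + 9\right) = \left(20 - 16 - 8\right) 13 = \left(-4\right) 13 = -52$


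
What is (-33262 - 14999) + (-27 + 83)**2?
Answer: -45125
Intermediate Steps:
(-33262 - 14999) + (-27 + 83)**2 = -48261 + 56**2 = -48261 + 3136 = -45125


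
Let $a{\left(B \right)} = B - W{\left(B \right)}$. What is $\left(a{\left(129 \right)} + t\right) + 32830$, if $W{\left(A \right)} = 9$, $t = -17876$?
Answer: $15074$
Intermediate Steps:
$a{\left(B \right)} = -9 + B$ ($a{\left(B \right)} = B - 9 = -9 + B$)
$\left(a{\left(129 \right)} + t\right) + 32830 = \left(\left(-9 + 129\right) - 17876\right) + 32830 = \left(120 - 17876\right) + 32830 = -17756 + 32830 = 15074$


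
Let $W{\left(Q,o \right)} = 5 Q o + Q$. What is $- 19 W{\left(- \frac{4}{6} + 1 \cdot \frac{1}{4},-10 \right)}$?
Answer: $- \frac{4655}{12} \approx -387.92$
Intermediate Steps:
$W{\left(Q,o \right)} = Q + 5 Q o$ ($W{\left(Q,o \right)} = 5 Q o + Q = Q + 5 Q o$)
$- 19 W{\left(- \frac{4}{6} + 1 \cdot \frac{1}{4},-10 \right)} = - 19 \left(- \frac{4}{6} + 1 \cdot \frac{1}{4}\right) \left(1 + 5 \left(-10\right)\right) = - 19 \left(\left(-4\right) \frac{1}{6} + 1 \cdot \frac{1}{4}\right) \left(1 - 50\right) = - 19 \left(- \frac{2}{3} + \frac{1}{4}\right) \left(-49\right) = - 19 \left(\left(- \frac{5}{12}\right) \left(-49\right)\right) = \left(-19\right) \frac{245}{12} = - \frac{4655}{12}$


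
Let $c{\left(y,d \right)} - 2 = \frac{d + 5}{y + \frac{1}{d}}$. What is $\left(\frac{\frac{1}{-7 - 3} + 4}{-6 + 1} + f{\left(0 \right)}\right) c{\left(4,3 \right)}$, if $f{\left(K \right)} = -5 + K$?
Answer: $- \frac{289}{13} \approx -22.231$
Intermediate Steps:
$c{\left(y,d \right)} = 2 + \frac{5 + d}{y + \frac{1}{d}}$ ($c{\left(y,d \right)} = 2 + \frac{d + 5}{y + \frac{1}{d}} = 2 + \frac{5 + d}{y + \frac{1}{d}}$)
$\left(\frac{\frac{1}{-7 - 3} + 4}{-6 + 1} + f{\left(0 \right)}\right) c{\left(4,3 \right)} = \left(\frac{\frac{1}{-7 - 3} + 4}{-6 + 1} + \left(-5 + 0\right)\right) \frac{2 + 3^{2} + 5 \cdot 3 + 2 \cdot 3 \cdot 4}{1 + 3 \cdot 4} = \left(\frac{\frac{1}{-10} + 4}{-5} - 5\right) \frac{2 + 9 + 15 + 24}{1 + 12} = \left(\left(- \frac{1}{10} + 4\right) \left(- \frac{1}{5}\right) - 5\right) \frac{1}{13} \cdot 50 = \left(\frac{39}{10} \left(- \frac{1}{5}\right) - 5\right) \frac{1}{13} \cdot 50 = \left(- \frac{39}{50} - 5\right) \frac{50}{13} = \left(- \frac{289}{50}\right) \frac{50}{13} = - \frac{289}{13}$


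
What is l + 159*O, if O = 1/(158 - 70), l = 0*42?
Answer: 159/88 ≈ 1.8068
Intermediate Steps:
l = 0
O = 1/88 ≈ 0.011364
l + 159*O = 0 + 159*(1/88) = 0 + 159/88 = 159/88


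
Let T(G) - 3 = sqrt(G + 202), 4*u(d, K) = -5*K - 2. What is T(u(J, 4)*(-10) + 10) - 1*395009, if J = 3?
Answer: -395006 + sqrt(267) ≈ -3.9499e+5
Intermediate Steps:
u(d, K) = -1/2 - 5*K/4 (u(d, K) = (-5*K - 2)/4 = (-2 - 5*K)/4 = -1/2 - 5*K/4)
T(G) = 3 + sqrt(202 + G) (T(G) = 3 + sqrt(G + 202) = 3 + sqrt(202 + G))
T(u(J, 4)*(-10) + 10) - 1*395009 = (3 + sqrt(202 + ((-1/2 - 5/4*4)*(-10) + 10))) - 1*395009 = (3 + sqrt(202 + ((-1/2 - 5)*(-10) + 10))) - 395009 = (3 + sqrt(202 + (-11/2*(-10) + 10))) - 395009 = (3 + sqrt(202 + (55 + 10))) - 395009 = (3 + sqrt(202 + 65)) - 395009 = (3 + sqrt(267)) - 395009 = -395006 + sqrt(267)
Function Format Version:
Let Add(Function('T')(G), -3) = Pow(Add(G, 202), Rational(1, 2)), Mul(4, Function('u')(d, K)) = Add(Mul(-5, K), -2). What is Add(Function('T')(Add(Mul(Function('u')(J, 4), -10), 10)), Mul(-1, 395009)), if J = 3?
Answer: Add(-395006, Pow(267, Rational(1, 2))) ≈ -3.9499e+5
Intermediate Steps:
Function('u')(d, K) = Add(Rational(-1, 2), Mul(Rational(-5, 4), K)) (Function('u')(d, K) = Mul(Rational(1, 4), Add(Mul(-5, K), -2)) = Mul(Rational(1, 4), Add(-2, Mul(-5, K))) = Add(Rational(-1, 2), Mul(Rational(-5, 4), K)))
Function('T')(G) = Add(3, Pow(Add(202, G), Rational(1, 2))) (Function('T')(G) = Add(3, Pow(Add(G, 202), Rational(1, 2))) = Add(3, Pow(Add(202, G), Rational(1, 2))))
Add(Function('T')(Add(Mul(Function('u')(J, 4), -10), 10)), Mul(-1, 395009)) = Add(Add(3, Pow(Add(202, Add(Mul(Add(Rational(-1, 2), Mul(Rational(-5, 4), 4)), -10), 10)), Rational(1, 2))), Mul(-1, 395009)) = Add(Add(3, Pow(Add(202, Add(Mul(Add(Rational(-1, 2), -5), -10), 10)), Rational(1, 2))), -395009) = Add(Add(3, Pow(Add(202, Add(Mul(Rational(-11, 2), -10), 10)), Rational(1, 2))), -395009) = Add(Add(3, Pow(Add(202, Add(55, 10)), Rational(1, 2))), -395009) = Add(Add(3, Pow(Add(202, 65), Rational(1, 2))), -395009) = Add(Add(3, Pow(267, Rational(1, 2))), -395009) = Add(-395006, Pow(267, Rational(1, 2)))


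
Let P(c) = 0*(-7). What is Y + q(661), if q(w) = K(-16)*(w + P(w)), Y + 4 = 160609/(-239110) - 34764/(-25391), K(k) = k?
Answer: -64229506068879/6071242010 ≈ -10579.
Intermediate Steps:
P(c) = 0
Y = -20050571119/6071242010 (Y = -4 + (160609/(-239110) - 34764/(-25391)) = -4 + (160609*(-1/239110) - 34764*(-1/25391)) = -4 + (-160609/239110 + 34764/25391) = -4 + 4234396921/6071242010 = -20050571119/6071242010 ≈ -3.3025)
q(w) = -16*w (q(w) = -16*(w + 0) = -16*w)
Y + q(661) = -20050571119/6071242010 - 16*661 = -20050571119/6071242010 - 10576 = -64229506068879/6071242010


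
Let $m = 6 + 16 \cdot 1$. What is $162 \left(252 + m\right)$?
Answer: $44388$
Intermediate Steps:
$m = 22$ ($m = 6 + 16 = 22$)
$162 \left(252 + m\right) = 162 \left(252 + 22\right) = 162 \cdot 274 = 44388$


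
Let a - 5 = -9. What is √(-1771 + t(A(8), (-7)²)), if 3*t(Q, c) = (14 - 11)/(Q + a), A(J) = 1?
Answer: I*√15942/3 ≈ 42.087*I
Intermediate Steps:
a = -4 (a = 5 - 9 = -4)
t(Q, c) = 1/(-4 + Q) (t(Q, c) = ((14 - 11)/(Q - 4))/3 = (3/(-4 + Q))/3 = 1/(-4 + Q))
√(-1771 + t(A(8), (-7)²)) = √(-1771 + 1/(-4 + 1)) = √(-1771 + 1/(-3)) = √(-1771 - ⅓) = √(-5314/3) = I*√15942/3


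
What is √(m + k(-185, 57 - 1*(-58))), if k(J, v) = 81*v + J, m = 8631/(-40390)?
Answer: √303957062590/5770 ≈ 95.550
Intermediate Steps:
m = -1233/5770 (m = 8631*(-1/40390) = -1233/5770 ≈ -0.21369)
k(J, v) = J + 81*v
√(m + k(-185, 57 - 1*(-58))) = √(-1233/5770 + (-185 + 81*(57 - 1*(-58)))) = √(-1233/5770 + (-185 + 81*(57 + 58))) = √(-1233/5770 + (-185 + 81*115)) = √(-1233/5770 + (-185 + 9315)) = √(-1233/5770 + 9130) = √(52678867/5770) = √303957062590/5770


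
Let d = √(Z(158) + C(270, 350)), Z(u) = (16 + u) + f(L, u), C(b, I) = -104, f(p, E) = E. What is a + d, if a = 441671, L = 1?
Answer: 441671 + 2*√57 ≈ 4.4169e+5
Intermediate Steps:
Z(u) = 16 + 2*u (Z(u) = (16 + u) + u = 16 + 2*u)
d = 2*√57 (d = √((16 + 2*158) - 104) = √((16 + 316) - 104) = √(332 - 104) = √228 = 2*√57 ≈ 15.100)
a + d = 441671 + 2*√57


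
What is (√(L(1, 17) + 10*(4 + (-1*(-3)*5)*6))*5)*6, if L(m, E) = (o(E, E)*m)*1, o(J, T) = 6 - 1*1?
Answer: 90*√105 ≈ 922.23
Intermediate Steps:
o(J, T) = 5 (o(J, T) = 6 - 1 = 5)
L(m, E) = 5*m (L(m, E) = (5*m)*1 = 5*m)
(√(L(1, 17) + 10*(4 + (-1*(-3)*5)*6))*5)*6 = (√(5*1 + 10*(4 + (-1*(-3)*5)*6))*5)*6 = (√(5 + 10*(4 + (3*5)*6))*5)*6 = (√(5 + 10*(4 + 15*6))*5)*6 = (√(5 + 10*(4 + 90))*5)*6 = (√(5 + 10*94)*5)*6 = (√(5 + 940)*5)*6 = (√945*5)*6 = ((3*√105)*5)*6 = (15*√105)*6 = 90*√105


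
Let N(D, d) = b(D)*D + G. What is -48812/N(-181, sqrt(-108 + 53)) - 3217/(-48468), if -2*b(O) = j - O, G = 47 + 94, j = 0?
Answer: -4625340701/1601528124 ≈ -2.8881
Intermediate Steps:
G = 141
b(O) = O/2 (b(O) = -(0 - O)/2 = -(-1)*O/2 = O/2)
N(D, d) = 141 + D**2/2 (N(D, d) = (D/2)*D + 141 = D**2/2 + 141 = 141 + D**2/2)
-48812/N(-181, sqrt(-108 + 53)) - 3217/(-48468) = -48812/(141 + (1/2)*(-181)**2) - 3217/(-48468) = -48812/(141 + (1/2)*32761) - 3217*(-1/48468) = -48812/(141 + 32761/2) + 3217/48468 = -48812/33043/2 + 3217/48468 = -48812*2/33043 + 3217/48468 = -97624/33043 + 3217/48468 = -4625340701/1601528124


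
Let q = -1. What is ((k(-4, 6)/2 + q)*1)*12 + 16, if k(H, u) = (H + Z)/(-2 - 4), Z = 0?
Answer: 8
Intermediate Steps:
k(H, u) = -H/6 (k(H, u) = (H + 0)/(-2 - 4) = H/(-6) = H*(-1/6) = -H/6)
((k(-4, 6)/2 + q)*1)*12 + 16 = ((-1/6*(-4)/2 - 1)*1)*12 + 16 = (((2/3)*(1/2) - 1)*1)*12 + 16 = ((1/3 - 1)*1)*12 + 16 = -2/3*1*12 + 16 = -2/3*12 + 16 = -8 + 16 = 8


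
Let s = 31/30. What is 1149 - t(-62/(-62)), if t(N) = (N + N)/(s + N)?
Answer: 70029/61 ≈ 1148.0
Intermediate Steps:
s = 31/30 (s = 31*(1/30) = 31/30 ≈ 1.0333)
t(N) = 2*N/(31/30 + N) (t(N) = (N + N)/(31/30 + N) = (2*N)/(31/30 + N) = 2*N/(31/30 + N))
1149 - t(-62/(-62)) = 1149 - 60*(-62/(-62))/(31 + 30*(-62/(-62))) = 1149 - 60*(-62*(-1/62))/(31 + 30*(-62*(-1/62))) = 1149 - 60/(31 + 30*1) = 1149 - 60/(31 + 30) = 1149 - 60/61 = 70029/61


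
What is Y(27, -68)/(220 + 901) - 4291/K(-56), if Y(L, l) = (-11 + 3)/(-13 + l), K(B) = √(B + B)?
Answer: 8/90801 + 613*I*√7/4 ≈ 8.8105e-5 + 405.46*I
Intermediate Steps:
K(B) = √2*√B (K(B) = √(2*B) = √2*√B)
Y(L, l) = -8/(-13 + l)
Y(27, -68)/(220 + 901) - 4291/K(-56) = (-8/(-13 - 68))/(220 + 901) - 4291*(-I*√7/28) = -8/(-81)/1121 - 4291*(-I*√7/28) = -8*(-1/81)*(1/1121) - 4291*(-I*√7/28) = (8/81)*(1/1121) - (-613)*I*√7/4 = 8/90801 + 613*I*√7/4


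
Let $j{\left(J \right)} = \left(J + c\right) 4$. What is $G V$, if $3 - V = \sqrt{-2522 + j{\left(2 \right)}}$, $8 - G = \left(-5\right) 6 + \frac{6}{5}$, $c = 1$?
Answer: $\frac{552}{5} - \frac{184 i \sqrt{2510}}{5} \approx 110.4 - 1843.7 i$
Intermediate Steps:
$G = \frac{184}{5}$ ($G = 8 - \left(\left(-5\right) 6 + \frac{6}{5}\right) = 8 - \left(-30 + 6 \cdot \frac{1}{5}\right) = 8 - \left(-30 + \frac{6}{5}\right) = 8 - - \frac{144}{5} = 8 + \frac{144}{5} = \frac{184}{5} \approx 36.8$)
$j{\left(J \right)} = 4 + 4 J$ ($j{\left(J \right)} = \left(J + 1\right) 4 = \left(1 + J\right) 4 = 4 + 4 J$)
$V = 3 - i \sqrt{2510}$ ($V = 3 - \sqrt{-2522 + \left(4 + 4 \cdot 2\right)} = 3 - \sqrt{-2522 + \left(4 + 8\right)} = 3 - \sqrt{-2522 + 12} = 3 - \sqrt{-2510} = 3 - i \sqrt{2510} \approx 3.0 - 50.1 i$)
$G V = \frac{184 \left(3 - i \sqrt{2510}\right)}{5} = \frac{552}{5} - \frac{184 i \sqrt{2510}}{5}$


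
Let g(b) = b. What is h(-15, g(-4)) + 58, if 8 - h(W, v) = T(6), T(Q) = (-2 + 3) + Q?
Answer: 59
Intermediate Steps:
T(Q) = 1 + Q
h(W, v) = 1 (h(W, v) = 8 - (1 + 6) = 8 - 1*7 = 8 - 7 = 1)
h(-15, g(-4)) + 58 = 1 + 58 = 59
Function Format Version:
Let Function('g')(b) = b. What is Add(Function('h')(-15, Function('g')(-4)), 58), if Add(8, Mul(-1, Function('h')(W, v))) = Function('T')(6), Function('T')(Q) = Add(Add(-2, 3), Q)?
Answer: 59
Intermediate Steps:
Function('T')(Q) = Add(1, Q)
Function('h')(W, v) = 1 (Function('h')(W, v) = Add(8, Mul(-1, Add(1, 6))) = Add(8, Mul(-1, 7)) = Add(8, -7) = 1)
Add(Function('h')(-15, Function('g')(-4)), 58) = Add(1, 58) = 59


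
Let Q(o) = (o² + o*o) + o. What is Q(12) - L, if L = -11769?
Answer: 12069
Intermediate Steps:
Q(o) = o + 2*o² (Q(o) = (o² + o²) + o = 2*o² + o = o + 2*o²)
Q(12) - L = 12*(1 + 2*12) - 1*(-11769) = 12*(1 + 24) + 11769 = 12*25 + 11769 = 300 + 11769 = 12069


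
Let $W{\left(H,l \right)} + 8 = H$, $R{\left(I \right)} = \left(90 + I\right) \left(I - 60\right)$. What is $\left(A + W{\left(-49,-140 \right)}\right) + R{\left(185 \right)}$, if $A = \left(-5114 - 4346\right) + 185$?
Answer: $25043$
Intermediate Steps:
$R{\left(I \right)} = \left(-60 + I\right) \left(90 + I\right)$ ($R{\left(I \right)} = \left(90 + I\right) \left(-60 + I\right) = \left(-60 + I\right) \left(90 + I\right)$)
$W{\left(H,l \right)} = -8 + H$
$A = -9275$ ($A = -9460 + 185 = -9275$)
$\left(A + W{\left(-49,-140 \right)}\right) + R{\left(185 \right)} = \left(-9275 - 57\right) + \left(-5400 + 185^{2} + 30 \cdot 185\right) = \left(-9275 - 57\right) + \left(-5400 + 34225 + 5550\right) = -9332 + 34375 = 25043$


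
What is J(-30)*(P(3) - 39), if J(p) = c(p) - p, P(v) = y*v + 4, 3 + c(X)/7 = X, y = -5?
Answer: 10050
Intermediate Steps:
c(X) = -21 + 7*X
P(v) = 4 - 5*v (P(v) = -5*v + 4 = 4 - 5*v)
J(p) = -21 + 6*p (J(p) = (-21 + 7*p) - p = -21 + 6*p)
J(-30)*(P(3) - 39) = (-21 + 6*(-30))*((4 - 5*3) - 39) = (-21 - 180)*((4 - 15) - 39) = -201*(-11 - 39) = -201*(-50) = 10050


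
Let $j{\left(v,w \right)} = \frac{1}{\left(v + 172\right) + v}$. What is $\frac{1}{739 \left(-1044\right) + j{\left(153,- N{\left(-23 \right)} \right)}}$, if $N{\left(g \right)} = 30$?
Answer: $- \frac{478}{368784647} \approx -1.2962 \cdot 10^{-6}$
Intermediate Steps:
$j{\left(v,w \right)} = \frac{1}{172 + 2 v}$ ($j{\left(v,w \right)} = \frac{1}{\left(172 + v\right) + v} = \frac{1}{172 + 2 v}$)
$\frac{1}{739 \left(-1044\right) + j{\left(153,- N{\left(-23 \right)} \right)}} = \frac{1}{739 \left(-1044\right) + \frac{1}{2 \left(86 + 153\right)}} = \frac{1}{-771516 + \frac{1}{2 \cdot 239}} = \frac{1}{-771516 + \frac{1}{2} \cdot \frac{1}{239}} = \frac{1}{-771516 + \frac{1}{478}} = \frac{1}{- \frac{368784647}{478}} = - \frac{478}{368784647}$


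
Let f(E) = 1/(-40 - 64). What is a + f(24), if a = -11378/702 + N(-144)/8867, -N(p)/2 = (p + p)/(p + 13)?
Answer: -4069128647/250900632 ≈ -16.218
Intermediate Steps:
N(p) = -4*p/(13 + p) (N(p) = -2*(p + p)/(p + 13) = -2*2*p/(13 + p) = -4*p/(13 + p))
a = -6608413729/407713527 (a = -11378/702 - 4*(-144)/(13 - 144)/8867 = -11378*1/702 - 4*(-144)/(-131)*(1/8867) = -5689/351 - 4*(-144)*(-1/131)*(1/8867) = -5689/351 - 576/131*1/8867 = -5689/351 - 576/1161577 = -6608413729/407713527 ≈ -16.208)
f(E) = -1/104 (f(E) = 1/(-104) = -1/104)
a + f(24) = -6608413729/407713527 - 1/104 = -4069128647/250900632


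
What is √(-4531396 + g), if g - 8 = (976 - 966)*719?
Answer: I*√4524198 ≈ 2127.0*I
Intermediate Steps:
g = 7198 (g = 8 + (976 - 966)*719 = 8 + 10*719 = 8 + 7190 = 7198)
√(-4531396 + g) = √(-4531396 + 7198) = √(-4524198) = I*√4524198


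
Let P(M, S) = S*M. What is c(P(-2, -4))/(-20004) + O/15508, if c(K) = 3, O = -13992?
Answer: -23328541/25851836 ≈ -0.90239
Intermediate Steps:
P(M, S) = M*S
c(P(-2, -4))/(-20004) + O/15508 = 3/(-20004) - 13992/15508 = 3*(-1/20004) - 13992*1/15508 = -1/6668 - 3498/3877 = -23328541/25851836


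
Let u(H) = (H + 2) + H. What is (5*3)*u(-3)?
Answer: -60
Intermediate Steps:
u(H) = 2 + 2*H (u(H) = (2 + H) + H = 2 + 2*H)
(5*3)*u(-3) = (5*3)*(2 + 2*(-3)) = 15*(2 - 6) = 15*(-4) = -60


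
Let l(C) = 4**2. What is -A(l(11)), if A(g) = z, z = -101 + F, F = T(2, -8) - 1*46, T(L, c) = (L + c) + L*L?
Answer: 149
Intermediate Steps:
T(L, c) = L + c + L**2 (T(L, c) = (L + c) + L**2 = L + c + L**2)
l(C) = 16
F = -48 (F = (2 - 8 + 2**2) - 1*46 = (2 - 8 + 4) - 46 = -2 - 46 = -48)
z = -149 (z = -101 - 48 = -149)
A(g) = -149
-A(l(11)) = -1*(-149) = 149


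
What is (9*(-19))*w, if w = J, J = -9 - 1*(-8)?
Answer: 171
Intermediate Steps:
J = -1 (J = -9 + 8 = -1)
w = -1
(9*(-19))*w = (9*(-19))*(-1) = -171*(-1) = 171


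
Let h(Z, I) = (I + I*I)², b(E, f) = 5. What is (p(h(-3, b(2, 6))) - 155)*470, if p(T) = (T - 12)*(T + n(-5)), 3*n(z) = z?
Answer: 374855550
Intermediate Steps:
n(z) = z/3
h(Z, I) = (I + I²)²
p(T) = (-12 + T)*(-5/3 + T) (p(T) = (T - 12)*(T + (⅓)*(-5)) = (-12 + T)*(T - 5/3) = (-12 + T)*(-5/3 + T))
(p(h(-3, b(2, 6))) - 155)*470 = ((20 + (5²*(1 + 5)²)² - 41*5²*(1 + 5)²/3) - 155)*470 = ((20 + (25*6²)² - 1025*6²/3) - 155)*470 = ((20 + (25*36)² - 1025*36/3) - 155)*470 = ((20 + 900² - 41/3*900) - 155)*470 = ((20 + 810000 - 12300) - 155)*470 = (797720 - 155)*470 = 797565*470 = 374855550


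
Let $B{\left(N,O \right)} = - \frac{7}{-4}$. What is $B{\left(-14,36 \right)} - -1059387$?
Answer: $\frac{4237555}{4} \approx 1.0594 \cdot 10^{6}$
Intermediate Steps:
$B{\left(N,O \right)} = \frac{7}{4}$ ($B{\left(N,O \right)} = \left(-7\right) \left(- \frac{1}{4}\right) = \frac{7}{4}$)
$B{\left(-14,36 \right)} - -1059387 = \frac{7}{4} - -1059387 = \frac{7}{4} + 1059387 = \frac{4237555}{4}$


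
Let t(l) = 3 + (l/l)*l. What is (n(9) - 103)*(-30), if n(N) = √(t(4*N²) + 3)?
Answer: 3090 - 30*√330 ≈ 2545.0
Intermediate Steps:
t(l) = 3 + l (t(l) = 3 + 1*l = 3 + l)
n(N) = √(6 + 4*N²) (n(N) = √((3 + 4*N²) + 3) = √(6 + 4*N²))
(n(9) - 103)*(-30) = (√(6 + 4*9²) - 103)*(-30) = (√(6 + 4*81) - 103)*(-30) = (√(6 + 324) - 103)*(-30) = (√330 - 103)*(-30) = (-103 + √330)*(-30) = 3090 - 30*√330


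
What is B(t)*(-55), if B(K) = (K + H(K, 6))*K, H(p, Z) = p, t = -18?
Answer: -35640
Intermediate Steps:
B(K) = 2*K**2 (B(K) = (K + K)*K = (2*K)*K = 2*K**2)
B(t)*(-55) = (2*(-18)**2)*(-55) = (2*324)*(-55) = 648*(-55) = -35640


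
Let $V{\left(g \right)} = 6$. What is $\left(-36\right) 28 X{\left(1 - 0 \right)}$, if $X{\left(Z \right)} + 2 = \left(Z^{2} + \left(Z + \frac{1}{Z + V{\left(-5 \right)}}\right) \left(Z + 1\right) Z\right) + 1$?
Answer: $-2304$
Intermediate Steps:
$X{\left(Z \right)} = -1 + Z^{2} + Z \left(1 + Z\right) \left(Z + \frac{1}{6 + Z}\right)$ ($X{\left(Z \right)} = -2 + \left(\left(Z^{2} + \left(Z + \frac{1}{Z + 6}\right) \left(Z + 1\right) Z\right) + 1\right) = -2 + \left(\left(Z^{2} + \left(Z + \frac{1}{6 + Z}\right) \left(1 + Z\right) Z\right) + 1\right) = -2 + \left(\left(Z^{2} + \left(1 + Z\right) \left(Z + \frac{1}{6 + Z}\right) Z\right) + 1\right) = -2 + \left(\left(Z^{2} + Z \left(1 + Z\right) \left(Z + \frac{1}{6 + Z}\right)\right) + 1\right) = -2 + \left(1 + Z^{2} + Z \left(1 + Z\right) \left(Z + \frac{1}{6 + Z}\right)\right) = -1 + Z^{2} + Z \left(1 + Z\right) \left(Z + \frac{1}{6 + Z}\right)$)
$\left(-36\right) 28 X{\left(1 - 0 \right)} = \left(-36\right) 28 \frac{-6 + \left(1 - 0\right)^{4} + 8 \left(1 - 0\right)^{3} + 13 \left(1 - 0\right)^{2}}{6 + \left(1 - 0\right)} = - 1008 \frac{-6 + \left(1 + 0\right)^{4} + 8 \left(1 + 0\right)^{3} + 13 \left(1 + 0\right)^{2}}{6 + \left(1 + 0\right)} = - 1008 \frac{-6 + 1^{4} + 8 \cdot 1^{3} + 13 \cdot 1^{2}}{6 + 1} = - 1008 \frac{-6 + 1 + 8 \cdot 1 + 13 \cdot 1}{7} = - 1008 \frac{-6 + 1 + 8 + 13}{7} = - 1008 \cdot \frac{1}{7} \cdot 16 = \left(-1008\right) \frac{16}{7} = -2304$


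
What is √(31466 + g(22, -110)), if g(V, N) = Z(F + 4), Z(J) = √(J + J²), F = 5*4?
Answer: √(31466 + 10*√6) ≈ 177.46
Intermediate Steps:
F = 20
g(V, N) = 10*√6 (g(V, N) = √((20 + 4)*(1 + (20 + 4))) = √(24*(1 + 24)) = √(24*25) = √600 = 10*√6)
√(31466 + g(22, -110)) = √(31466 + 10*√6)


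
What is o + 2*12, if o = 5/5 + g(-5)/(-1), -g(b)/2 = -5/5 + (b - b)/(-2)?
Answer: 23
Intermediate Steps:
g(b) = 2 (g(b) = -2*(-5/5 + (b - b)/(-2)) = -2*(-5*⅕ + 0*(-½)) = -2*(-1 + 0) = -2*(-1) = 2)
o = -1 (o = 5/5 + 2/(-1) = 5*(⅕) + 2*(-1) = 1 - 2 = -1)
o + 2*12 = -1 + 2*12 = -1 + 24 = 23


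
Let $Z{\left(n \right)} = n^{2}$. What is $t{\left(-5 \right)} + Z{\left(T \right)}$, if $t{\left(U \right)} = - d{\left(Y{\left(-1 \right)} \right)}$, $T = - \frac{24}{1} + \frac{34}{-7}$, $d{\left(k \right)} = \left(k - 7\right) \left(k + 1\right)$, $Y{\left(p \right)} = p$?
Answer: $\frac{40804}{49} \approx 832.73$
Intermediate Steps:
$d{\left(k \right)} = \left(1 + k\right) \left(-7 + k\right)$ ($d{\left(k \right)} = \left(-7 + k\right) \left(1 + k\right) = \left(1 + k\right) \left(-7 + k\right)$)
$T = - \frac{202}{7}$ ($T = \left(-24\right) 1 + 34 \left(- \frac{1}{7}\right) = -24 - \frac{34}{7} = - \frac{202}{7} \approx -28.857$)
$t{\left(U \right)} = 0$ ($t{\left(U \right)} = - (-7 + \left(-1\right)^{2} - -6) = - (-7 + 1 + 6) = \left(-1\right) 0 = 0$)
$t{\left(-5 \right)} + Z{\left(T \right)} = 0 + \left(- \frac{202}{7}\right)^{2} = 0 + \frac{40804}{49} = \frac{40804}{49}$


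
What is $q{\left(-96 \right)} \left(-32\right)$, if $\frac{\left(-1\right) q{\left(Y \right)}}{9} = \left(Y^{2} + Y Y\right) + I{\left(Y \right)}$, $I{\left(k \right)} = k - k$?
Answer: $5308416$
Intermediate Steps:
$I{\left(k \right)} = 0$
$q{\left(Y \right)} = - 18 Y^{2}$ ($q{\left(Y \right)} = - 9 \left(\left(Y^{2} + Y Y\right) + 0\right) = - 9 \left(\left(Y^{2} + Y^{2}\right) + 0\right) = - 9 \left(2 Y^{2} + 0\right) = - 9 \cdot 2 Y^{2} = - 18 Y^{2}$)
$q{\left(-96 \right)} \left(-32\right) = - 18 \left(-96\right)^{2} \left(-32\right) = \left(-18\right) 9216 \left(-32\right) = \left(-165888\right) \left(-32\right) = 5308416$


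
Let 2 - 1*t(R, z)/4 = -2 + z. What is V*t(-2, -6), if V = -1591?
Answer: -63640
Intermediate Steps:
t(R, z) = 16 - 4*z (t(R, z) = 8 - 4*(-2 + z) = 8 + (8 - 4*z) = 16 - 4*z)
V*t(-2, -6) = -1591*(16 - 4*(-6)) = -1591*(16 + 24) = -1591*40 = -63640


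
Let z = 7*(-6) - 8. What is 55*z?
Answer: -2750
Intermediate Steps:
z = -50 (z = -42 - 8 = -50)
55*z = 55*(-50) = -2750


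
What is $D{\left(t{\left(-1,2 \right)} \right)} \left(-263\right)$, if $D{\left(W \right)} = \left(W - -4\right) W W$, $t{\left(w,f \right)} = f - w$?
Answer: $-16569$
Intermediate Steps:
$D{\left(W \right)} = W^{2} \left(4 + W\right)$ ($D{\left(W \right)} = \left(W + 4\right) W W = \left(4 + W\right) W W = W \left(4 + W\right) W = W^{2} \left(4 + W\right)$)
$D{\left(t{\left(-1,2 \right)} \right)} \left(-263\right) = \left(2 - -1\right)^{2} \left(4 + \left(2 - -1\right)\right) \left(-263\right) = \left(2 + 1\right)^{2} \left(4 + \left(2 + 1\right)\right) \left(-263\right) = 3^{2} \left(4 + 3\right) \left(-263\right) = 9 \cdot 7 \left(-263\right) = 63 \left(-263\right) = -16569$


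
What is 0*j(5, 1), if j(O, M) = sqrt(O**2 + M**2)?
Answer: 0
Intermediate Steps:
j(O, M) = sqrt(M**2 + O**2)
0*j(5, 1) = 0*sqrt(1**2 + 5**2) = 0*sqrt(1 + 25) = 0*sqrt(26) = 0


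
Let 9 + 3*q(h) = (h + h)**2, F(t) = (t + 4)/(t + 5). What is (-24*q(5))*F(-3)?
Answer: -364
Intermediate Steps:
F(t) = (4 + t)/(5 + t)
q(h) = -3 + 4*h**2/3 (q(h) = -3 + (h + h)**2/3 = -3 + (2*h)**2/3 = -3 + (4*h**2)/3 = -3 + 4*h**2/3)
(-24*q(5))*F(-3) = (-24*(-3 + (4/3)*5**2))*((4 - 3)/(5 - 3)) = (-24*(-3 + (4/3)*25))*(1/2) = (-24*(-3 + 100/3))*((1/2)*1) = -24*91/3*(1/2) = -728*1/2 = -364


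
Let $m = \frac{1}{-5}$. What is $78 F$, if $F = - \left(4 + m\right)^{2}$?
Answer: $- \frac{28158}{25} \approx -1126.3$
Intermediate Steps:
$m = - \frac{1}{5} \approx -0.2$
$F = - \frac{361}{25}$ ($F = - \left(4 - \frac{1}{5}\right)^{2} = - \left(\frac{19}{5}\right)^{2} = \left(-1\right) \frac{361}{25} = - \frac{361}{25} \approx -14.44$)
$78 F = 78 \left(- \frac{361}{25}\right) = - \frac{28158}{25}$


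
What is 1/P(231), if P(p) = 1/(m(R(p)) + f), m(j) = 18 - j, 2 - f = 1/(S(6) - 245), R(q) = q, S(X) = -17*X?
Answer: -73216/347 ≈ -211.00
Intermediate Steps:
f = 695/347 (f = 2 - 1/(-17*6 - 245) = 2 - 1/(-102 - 245) = 2 - 1/(-347) = 2 - 1*(-1/347) = 2 + 1/347 = 695/347 ≈ 2.0029)
P(p) = 1/(6941/347 - p) (P(p) = 1/((18 - p) + 695/347) = 1/(6941/347 - p))
1/P(231) = 1/(-347/(-6941 + 347*231)) = 1/(-347/(-6941 + 80157)) = 1/(-347/73216) = -73216/347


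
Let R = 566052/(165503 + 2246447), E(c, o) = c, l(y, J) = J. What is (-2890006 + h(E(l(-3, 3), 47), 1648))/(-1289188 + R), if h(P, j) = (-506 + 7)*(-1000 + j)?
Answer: 1937614707025/777364107637 ≈ 2.4925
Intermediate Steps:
h(P, j) = 499000 - 499*j (h(P, j) = -499*(-1000 + j) = 499000 - 499*j)
R = 283026/1205975 (R = 566052/2411950 = 566052*(1/2411950) = 283026/1205975 ≈ 0.23469)
(-2890006 + h(E(l(-3, 3), 47), 1648))/(-1289188 + R) = (-2890006 + (499000 - 499*1648))/(-1289188 + 283026/1205975) = (-2890006 + (499000 - 822352))/(-1554728215274/1205975) = (-2890006 - 323352)*(-1205975/1554728215274) = -3213358*(-1205975/1554728215274) = 1937614707025/777364107637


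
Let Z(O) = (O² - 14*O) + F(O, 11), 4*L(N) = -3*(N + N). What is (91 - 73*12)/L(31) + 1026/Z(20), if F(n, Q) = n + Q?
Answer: 332488/14043 ≈ 23.676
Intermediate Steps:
L(N) = -3*N/2 (L(N) = (-3*(N + N))/4 = (-6*N)/4 = -3*N/2)
F(n, Q) = Q + n
Z(O) = 11 + O² - 13*O (Z(O) = (O² - 14*O) + (11 + O) = 11 + O² - 13*O)
(91 - 73*12)/L(31) + 1026/Z(20) = (91 - 73*12)/((-3/2*31)) + 1026/(11 + 20² - 13*20) = (91 - 876)/(-93/2) + 1026/(11 + 400 - 260) = -785*(-2/93) + 1026/151 = 1570/93 + 1026*(1/151) = 1570/93 + 1026/151 = 332488/14043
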